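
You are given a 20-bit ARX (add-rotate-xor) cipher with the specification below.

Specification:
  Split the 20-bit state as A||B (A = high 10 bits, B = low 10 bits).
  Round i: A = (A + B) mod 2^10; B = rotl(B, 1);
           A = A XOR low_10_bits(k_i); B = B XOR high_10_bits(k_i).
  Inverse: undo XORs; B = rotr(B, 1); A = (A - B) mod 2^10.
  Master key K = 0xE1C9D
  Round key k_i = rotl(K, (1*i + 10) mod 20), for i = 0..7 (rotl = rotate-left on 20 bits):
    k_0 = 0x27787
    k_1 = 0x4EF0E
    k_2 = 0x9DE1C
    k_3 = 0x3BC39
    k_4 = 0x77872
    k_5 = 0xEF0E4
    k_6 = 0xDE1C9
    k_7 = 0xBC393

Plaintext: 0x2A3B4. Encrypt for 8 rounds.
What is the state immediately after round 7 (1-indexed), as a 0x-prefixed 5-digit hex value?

s_0 = plaintext = 0x2A3B4
s_1 = Round(s_0, k_0) = 0xF6FF4
s_2 = Round(s_1, k_1) = 0x306D2
s_3 = Round(s_2, k_2) = 0x63FD2
s_4 = Round(s_3, k_3) = 0x5634A
s_5 = Round(s_4, k_4) = 0x3434B
s_6 = Round(s_5, k_5) = 0x3FD2B
s_7 = Round(s_6, k_6) = 0xF8D2E
s_8 = Round(s_7, k_7) = 0xA08AC

0xF8D2E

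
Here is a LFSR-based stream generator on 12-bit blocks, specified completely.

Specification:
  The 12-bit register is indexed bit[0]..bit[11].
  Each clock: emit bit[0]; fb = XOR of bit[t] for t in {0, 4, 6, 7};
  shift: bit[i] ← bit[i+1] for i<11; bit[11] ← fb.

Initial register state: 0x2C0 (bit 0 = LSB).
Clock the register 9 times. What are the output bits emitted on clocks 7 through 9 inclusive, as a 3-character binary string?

reg_0 = 0x2C0
clock 1: out=0, reg = 0x160
clock 2: out=0, reg = 0x8B0
clock 3: out=0, reg = 0x458
clock 4: out=0, reg = 0x22C
clock 5: out=0, reg = 0x116
clock 6: out=0, reg = 0x88B
clock 7: out=1, reg = 0x445
clock 8: out=1, reg = 0x222
clock 9: out=0, reg = 0x111

110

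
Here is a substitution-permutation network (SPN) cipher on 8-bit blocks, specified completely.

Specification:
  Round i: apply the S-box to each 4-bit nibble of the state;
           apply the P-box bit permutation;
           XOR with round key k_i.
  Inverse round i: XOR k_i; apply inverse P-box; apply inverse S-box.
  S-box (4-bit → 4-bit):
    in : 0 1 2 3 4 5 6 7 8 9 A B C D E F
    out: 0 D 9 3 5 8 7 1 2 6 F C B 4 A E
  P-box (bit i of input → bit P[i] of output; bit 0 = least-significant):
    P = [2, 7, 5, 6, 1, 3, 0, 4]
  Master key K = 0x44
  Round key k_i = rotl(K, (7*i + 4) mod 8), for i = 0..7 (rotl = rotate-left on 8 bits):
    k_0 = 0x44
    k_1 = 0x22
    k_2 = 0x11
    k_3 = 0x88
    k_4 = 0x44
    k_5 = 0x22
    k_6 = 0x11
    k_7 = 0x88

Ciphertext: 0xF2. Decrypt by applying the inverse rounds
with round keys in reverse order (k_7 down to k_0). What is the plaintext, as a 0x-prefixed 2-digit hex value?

s_0 = ciphertext = 0xF2
s_1 = InvRound(s_0, k_7) = 0xCB
s_2 = InvRound(s_1, k_6) = 0xCE
s_3 = InvRound(s_2, k_5) = 0x8A
s_4 = InvRound(s_3, k_4) = 0x3C
s_5 = InvRound(s_4, k_3) = 0x56
s_6 = InvRound(s_5, k_2) = 0x42
s_7 = InvRound(s_6, k_1) = 0x0B
s_8 = InvRound(s_7, k_0) = 0x62

0x62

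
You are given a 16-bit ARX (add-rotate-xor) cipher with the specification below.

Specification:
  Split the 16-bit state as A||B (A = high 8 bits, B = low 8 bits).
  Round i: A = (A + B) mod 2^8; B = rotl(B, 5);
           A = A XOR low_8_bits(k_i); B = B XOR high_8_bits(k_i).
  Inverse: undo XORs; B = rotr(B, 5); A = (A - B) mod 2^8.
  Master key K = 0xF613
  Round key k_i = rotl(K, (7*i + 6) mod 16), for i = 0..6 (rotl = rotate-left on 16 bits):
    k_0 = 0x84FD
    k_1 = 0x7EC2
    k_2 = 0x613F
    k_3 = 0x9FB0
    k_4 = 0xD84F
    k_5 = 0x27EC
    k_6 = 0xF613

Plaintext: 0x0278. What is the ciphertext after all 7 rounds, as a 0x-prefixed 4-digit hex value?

s_0 = plaintext = 0x0278
s_1 = Round(s_0, k_0) = 0x878B
s_2 = Round(s_1, k_1) = 0xD00F
s_3 = Round(s_2, k_2) = 0xE080
s_4 = Round(s_3, k_3) = 0xD08F
s_5 = Round(s_4, k_4) = 0x1029
s_6 = Round(s_5, k_5) = 0xD502
s_7 = Round(s_6, k_6) = 0xC4B6

0xC4B6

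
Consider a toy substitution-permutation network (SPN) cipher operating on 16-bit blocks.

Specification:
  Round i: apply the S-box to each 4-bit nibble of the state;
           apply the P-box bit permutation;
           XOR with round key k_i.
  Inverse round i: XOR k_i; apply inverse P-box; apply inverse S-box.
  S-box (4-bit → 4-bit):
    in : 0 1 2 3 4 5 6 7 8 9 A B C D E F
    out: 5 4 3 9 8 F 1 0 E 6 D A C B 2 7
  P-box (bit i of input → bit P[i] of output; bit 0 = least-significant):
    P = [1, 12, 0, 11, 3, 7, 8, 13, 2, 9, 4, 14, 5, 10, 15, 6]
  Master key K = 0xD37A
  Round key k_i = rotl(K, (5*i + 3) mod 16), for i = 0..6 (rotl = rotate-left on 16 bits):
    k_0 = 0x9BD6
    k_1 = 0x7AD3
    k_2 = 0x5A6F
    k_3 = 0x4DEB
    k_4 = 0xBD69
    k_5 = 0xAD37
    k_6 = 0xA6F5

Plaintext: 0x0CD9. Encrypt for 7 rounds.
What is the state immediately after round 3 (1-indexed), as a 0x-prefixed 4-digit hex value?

0x05D6

s_0 = plaintext = 0x0CD9
s_1 = Round(s_0, k_0) = 0x6B6F
s_2 = Round(s_1, k_1) = 0x28F8
s_3 = Round(s_2, k_2) = 0x05D6
s_4 = Round(s_3, k_3) = 0xAF55
s_5 = Round(s_4, k_4) = 0x0696
s_6 = Round(s_5, k_5) = 0x2C91
s_7 = Round(s_6, k_6) = 0xE344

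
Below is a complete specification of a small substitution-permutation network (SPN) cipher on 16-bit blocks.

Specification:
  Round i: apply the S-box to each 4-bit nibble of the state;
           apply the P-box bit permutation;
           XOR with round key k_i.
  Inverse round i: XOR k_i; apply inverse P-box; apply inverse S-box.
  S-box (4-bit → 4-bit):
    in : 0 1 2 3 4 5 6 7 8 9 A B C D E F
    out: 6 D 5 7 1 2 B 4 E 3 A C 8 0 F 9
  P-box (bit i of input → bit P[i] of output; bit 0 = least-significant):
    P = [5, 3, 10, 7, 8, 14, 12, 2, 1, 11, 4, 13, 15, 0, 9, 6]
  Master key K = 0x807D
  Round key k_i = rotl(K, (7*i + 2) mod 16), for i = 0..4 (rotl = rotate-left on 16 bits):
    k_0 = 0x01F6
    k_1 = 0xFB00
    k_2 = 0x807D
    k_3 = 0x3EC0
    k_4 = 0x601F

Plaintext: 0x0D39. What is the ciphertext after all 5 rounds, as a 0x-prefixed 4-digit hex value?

s_0 = plaintext = 0x0D39
s_1 = Round(s_0, k_0) = 0x52DF
s_2 = Round(s_1, k_1) = 0xFBB3
s_3 = Round(s_2, k_2) = 0x3401
s_4 = Round(s_3, k_3) = 0xE863
s_5 = Round(s_4, k_4) = 0x8F62

0x8F62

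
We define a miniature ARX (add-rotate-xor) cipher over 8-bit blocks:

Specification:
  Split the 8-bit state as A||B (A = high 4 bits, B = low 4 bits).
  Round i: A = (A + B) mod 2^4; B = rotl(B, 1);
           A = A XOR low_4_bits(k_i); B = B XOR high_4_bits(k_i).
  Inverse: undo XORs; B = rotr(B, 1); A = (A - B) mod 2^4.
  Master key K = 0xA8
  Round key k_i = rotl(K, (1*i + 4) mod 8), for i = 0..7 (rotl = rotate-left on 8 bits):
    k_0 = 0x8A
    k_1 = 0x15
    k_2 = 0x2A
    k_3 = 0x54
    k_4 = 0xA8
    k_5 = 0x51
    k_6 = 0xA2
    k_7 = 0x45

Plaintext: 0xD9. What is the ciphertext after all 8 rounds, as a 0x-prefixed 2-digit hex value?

0x59

s_0 = plaintext = 0xD9
s_1 = Round(s_0, k_0) = 0xCB
s_2 = Round(s_1, k_1) = 0x26
s_3 = Round(s_2, k_2) = 0x2E
s_4 = Round(s_3, k_3) = 0x48
s_5 = Round(s_4, k_4) = 0x4B
s_6 = Round(s_5, k_5) = 0xE2
s_7 = Round(s_6, k_6) = 0x2E
s_8 = Round(s_7, k_7) = 0x59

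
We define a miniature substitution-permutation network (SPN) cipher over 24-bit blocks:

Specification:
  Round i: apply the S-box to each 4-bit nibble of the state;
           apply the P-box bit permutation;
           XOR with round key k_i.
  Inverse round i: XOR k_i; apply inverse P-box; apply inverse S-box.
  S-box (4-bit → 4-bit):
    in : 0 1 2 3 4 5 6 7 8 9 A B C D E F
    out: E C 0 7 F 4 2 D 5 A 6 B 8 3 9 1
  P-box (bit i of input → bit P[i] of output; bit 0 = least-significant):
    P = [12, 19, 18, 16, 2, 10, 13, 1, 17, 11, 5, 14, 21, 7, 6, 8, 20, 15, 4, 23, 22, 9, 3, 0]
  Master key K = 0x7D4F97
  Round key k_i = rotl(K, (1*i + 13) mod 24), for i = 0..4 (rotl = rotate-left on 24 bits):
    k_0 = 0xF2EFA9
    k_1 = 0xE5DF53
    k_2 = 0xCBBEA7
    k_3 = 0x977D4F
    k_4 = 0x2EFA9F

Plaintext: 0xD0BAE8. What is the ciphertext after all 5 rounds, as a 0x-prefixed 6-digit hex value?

0x9B95C5

s_0 = plaintext = 0xD0BAE8
s_1 = Round(s_0, k_0) = 0x16741F
s_2 = Round(s_1, k_1) = 0xC72638
s_3 = Round(s_2, k_2) = 0x5F82B2
s_4 = Round(s_3, k_3) = 0xA77901
s_5 = Round(s_4, k_4) = 0x9B95C5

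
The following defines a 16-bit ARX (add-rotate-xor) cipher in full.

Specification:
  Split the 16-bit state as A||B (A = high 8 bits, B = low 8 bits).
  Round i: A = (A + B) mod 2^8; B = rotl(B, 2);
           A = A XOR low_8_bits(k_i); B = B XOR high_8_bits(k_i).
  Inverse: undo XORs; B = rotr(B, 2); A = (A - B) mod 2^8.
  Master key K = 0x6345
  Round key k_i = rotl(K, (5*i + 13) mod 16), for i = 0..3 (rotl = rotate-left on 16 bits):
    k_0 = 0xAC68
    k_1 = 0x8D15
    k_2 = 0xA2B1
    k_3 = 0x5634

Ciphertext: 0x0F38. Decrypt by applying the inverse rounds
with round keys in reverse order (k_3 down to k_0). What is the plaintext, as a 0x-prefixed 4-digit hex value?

s_0 = ciphertext = 0x0F38
s_1 = InvRound(s_0, k_3) = 0xA09B
s_2 = InvRound(s_1, k_2) = 0xC34E
s_3 = InvRound(s_2, k_1) = 0xE6F0
s_4 = InvRound(s_3, k_0) = 0x7717

0x7717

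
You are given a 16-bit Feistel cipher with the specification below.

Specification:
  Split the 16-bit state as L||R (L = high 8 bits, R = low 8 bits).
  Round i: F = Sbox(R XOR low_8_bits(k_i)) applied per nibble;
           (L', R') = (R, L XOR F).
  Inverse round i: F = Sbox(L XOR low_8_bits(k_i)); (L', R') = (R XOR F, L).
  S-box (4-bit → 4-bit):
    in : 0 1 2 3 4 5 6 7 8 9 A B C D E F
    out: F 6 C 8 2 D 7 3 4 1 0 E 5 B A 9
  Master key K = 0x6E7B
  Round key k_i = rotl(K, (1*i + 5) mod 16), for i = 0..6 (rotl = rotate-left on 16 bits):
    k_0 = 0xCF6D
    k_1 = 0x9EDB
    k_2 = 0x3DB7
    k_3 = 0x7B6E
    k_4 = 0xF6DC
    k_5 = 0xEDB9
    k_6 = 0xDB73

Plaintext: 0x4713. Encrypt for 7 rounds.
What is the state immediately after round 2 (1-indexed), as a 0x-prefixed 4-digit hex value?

s_0 = plaintext = 0x4713
s_1 = Round(s_0, k_0) = 0x137D
s_2 = Round(s_1, k_1) = 0x7D14
s_3 = Round(s_2, k_2) = 0x1475
s_4 = Round(s_3, k_3) = 0x757A
s_5 = Round(s_4, k_4) = 0x7A72
s_6 = Round(s_5, k_5) = 0x7224
s_7 = Round(s_6, k_6) = 0x24A1

0x7D14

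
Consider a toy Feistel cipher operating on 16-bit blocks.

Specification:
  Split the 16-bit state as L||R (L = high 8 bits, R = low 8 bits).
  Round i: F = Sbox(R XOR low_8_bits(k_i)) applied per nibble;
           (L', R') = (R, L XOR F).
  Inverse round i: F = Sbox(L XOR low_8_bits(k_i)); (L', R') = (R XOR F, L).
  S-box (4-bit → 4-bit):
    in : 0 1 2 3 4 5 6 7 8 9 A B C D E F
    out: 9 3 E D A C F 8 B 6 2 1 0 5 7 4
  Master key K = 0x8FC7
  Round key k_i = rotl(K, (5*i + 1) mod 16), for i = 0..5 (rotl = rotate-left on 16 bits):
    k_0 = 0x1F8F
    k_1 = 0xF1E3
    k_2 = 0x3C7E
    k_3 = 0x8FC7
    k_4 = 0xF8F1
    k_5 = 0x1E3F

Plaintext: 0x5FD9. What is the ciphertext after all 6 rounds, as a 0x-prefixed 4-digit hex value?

0x6489

s_0 = plaintext = 0x5FD9
s_1 = Round(s_0, k_0) = 0xD990
s_2 = Round(s_1, k_1) = 0x9054
s_3 = Round(s_2, k_2) = 0x5472
s_4 = Round(s_3, k_3) = 0x7248
s_5 = Round(s_4, k_4) = 0x4864
s_6 = Round(s_5, k_5) = 0x6489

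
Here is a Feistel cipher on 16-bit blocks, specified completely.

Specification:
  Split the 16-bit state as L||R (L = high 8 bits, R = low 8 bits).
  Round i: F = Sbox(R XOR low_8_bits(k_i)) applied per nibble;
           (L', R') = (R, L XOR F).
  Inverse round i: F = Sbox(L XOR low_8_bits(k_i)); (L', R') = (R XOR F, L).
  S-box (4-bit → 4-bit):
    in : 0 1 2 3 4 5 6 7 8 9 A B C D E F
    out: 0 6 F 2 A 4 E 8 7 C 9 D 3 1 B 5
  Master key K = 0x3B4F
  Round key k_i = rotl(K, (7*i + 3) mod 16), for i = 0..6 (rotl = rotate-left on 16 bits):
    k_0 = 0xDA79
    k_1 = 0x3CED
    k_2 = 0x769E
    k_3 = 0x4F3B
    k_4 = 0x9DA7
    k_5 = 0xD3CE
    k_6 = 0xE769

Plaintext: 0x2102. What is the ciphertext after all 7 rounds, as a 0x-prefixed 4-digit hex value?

s_0 = plaintext = 0x2102
s_1 = Round(s_0, k_0) = 0x02AC
s_2 = Round(s_1, k_1) = 0xACA4
s_3 = Round(s_2, k_2) = 0xA485
s_4 = Round(s_3, k_3) = 0x857F
s_5 = Round(s_4, k_4) = 0x7F92
s_6 = Round(s_5, k_5) = 0x923C
s_7 = Round(s_6, k_6) = 0x3CD6

0x3CD6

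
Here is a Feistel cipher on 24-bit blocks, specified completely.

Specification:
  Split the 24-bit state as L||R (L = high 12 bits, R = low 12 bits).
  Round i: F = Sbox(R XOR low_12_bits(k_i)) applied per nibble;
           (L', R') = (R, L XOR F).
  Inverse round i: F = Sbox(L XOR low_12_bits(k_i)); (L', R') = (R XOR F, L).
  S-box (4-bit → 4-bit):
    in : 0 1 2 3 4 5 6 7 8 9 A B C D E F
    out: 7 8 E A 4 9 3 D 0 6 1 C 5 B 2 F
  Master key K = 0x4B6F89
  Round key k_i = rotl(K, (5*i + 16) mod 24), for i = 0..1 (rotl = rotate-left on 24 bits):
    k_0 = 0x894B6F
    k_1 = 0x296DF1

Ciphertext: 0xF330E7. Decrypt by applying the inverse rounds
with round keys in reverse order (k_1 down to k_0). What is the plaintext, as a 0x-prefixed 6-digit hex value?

s_0 = ciphertext = 0xF330E7
s_1 = InvRound(s_0, k_1) = 0xEB9F33
s_2 = InvRound(s_1, k_0) = 0x680EB9

0x680EB9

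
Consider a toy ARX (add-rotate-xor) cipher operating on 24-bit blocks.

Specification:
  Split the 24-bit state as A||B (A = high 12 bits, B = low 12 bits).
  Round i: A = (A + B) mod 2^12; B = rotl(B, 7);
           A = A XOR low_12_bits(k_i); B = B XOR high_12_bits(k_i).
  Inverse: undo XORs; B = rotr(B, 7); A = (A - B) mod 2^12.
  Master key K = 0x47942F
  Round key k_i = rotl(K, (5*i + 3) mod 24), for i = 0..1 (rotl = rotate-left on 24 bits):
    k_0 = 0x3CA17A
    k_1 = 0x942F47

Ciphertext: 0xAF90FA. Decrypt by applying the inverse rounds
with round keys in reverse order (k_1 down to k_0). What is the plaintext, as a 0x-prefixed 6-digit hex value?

s_0 = ciphertext = 0xAF90FA
s_1 = InvRound(s_0, k_1) = 0xEAB713
s_2 = InvRound(s_1, k_0) = 0x4A8B29

0x4A8B29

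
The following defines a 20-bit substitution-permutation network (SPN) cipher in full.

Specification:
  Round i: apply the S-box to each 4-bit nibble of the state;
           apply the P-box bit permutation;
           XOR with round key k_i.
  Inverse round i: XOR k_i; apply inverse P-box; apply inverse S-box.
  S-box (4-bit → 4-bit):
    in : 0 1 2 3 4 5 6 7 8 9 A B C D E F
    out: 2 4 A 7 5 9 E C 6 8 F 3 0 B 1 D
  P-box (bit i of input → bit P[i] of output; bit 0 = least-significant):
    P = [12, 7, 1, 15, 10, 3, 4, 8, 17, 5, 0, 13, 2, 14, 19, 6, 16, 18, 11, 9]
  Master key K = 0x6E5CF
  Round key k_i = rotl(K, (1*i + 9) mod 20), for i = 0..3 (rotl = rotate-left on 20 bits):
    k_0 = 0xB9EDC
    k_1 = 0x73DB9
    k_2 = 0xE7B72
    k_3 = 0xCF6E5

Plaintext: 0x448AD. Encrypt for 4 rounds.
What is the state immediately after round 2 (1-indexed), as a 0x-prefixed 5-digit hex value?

0x17E82

s_0 = plaintext = 0x448AD
s_1 = Round(s_0, k_0) = 0x20361
s_2 = Round(s_1, k_1) = 0x17E82
s_3 = Round(s_2, k_2) = 0x4F3AA
s_4 = Round(s_3, k_3) = 0x76B1A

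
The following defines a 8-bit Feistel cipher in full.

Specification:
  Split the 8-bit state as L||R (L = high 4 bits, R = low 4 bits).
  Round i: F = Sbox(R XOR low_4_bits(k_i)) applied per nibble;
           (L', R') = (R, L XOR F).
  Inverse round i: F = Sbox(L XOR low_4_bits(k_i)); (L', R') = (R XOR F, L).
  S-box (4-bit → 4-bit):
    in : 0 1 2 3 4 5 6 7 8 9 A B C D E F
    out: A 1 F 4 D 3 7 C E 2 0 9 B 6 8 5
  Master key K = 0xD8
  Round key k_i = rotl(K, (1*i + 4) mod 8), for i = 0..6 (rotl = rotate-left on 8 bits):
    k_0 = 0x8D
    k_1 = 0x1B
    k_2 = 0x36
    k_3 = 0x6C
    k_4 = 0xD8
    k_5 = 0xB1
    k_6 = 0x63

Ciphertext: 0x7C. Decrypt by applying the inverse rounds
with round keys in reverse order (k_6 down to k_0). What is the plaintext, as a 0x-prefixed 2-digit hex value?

0xE3

s_0 = ciphertext = 0x7C
s_1 = InvRound(s_0, k_6) = 0x17
s_2 = InvRound(s_1, k_5) = 0xD1
s_3 = InvRound(s_2, k_4) = 0x2D
s_4 = InvRound(s_3, k_3) = 0x52
s_5 = InvRound(s_4, k_2) = 0x65
s_6 = InvRound(s_5, k_1) = 0x36
s_7 = InvRound(s_6, k_0) = 0xE3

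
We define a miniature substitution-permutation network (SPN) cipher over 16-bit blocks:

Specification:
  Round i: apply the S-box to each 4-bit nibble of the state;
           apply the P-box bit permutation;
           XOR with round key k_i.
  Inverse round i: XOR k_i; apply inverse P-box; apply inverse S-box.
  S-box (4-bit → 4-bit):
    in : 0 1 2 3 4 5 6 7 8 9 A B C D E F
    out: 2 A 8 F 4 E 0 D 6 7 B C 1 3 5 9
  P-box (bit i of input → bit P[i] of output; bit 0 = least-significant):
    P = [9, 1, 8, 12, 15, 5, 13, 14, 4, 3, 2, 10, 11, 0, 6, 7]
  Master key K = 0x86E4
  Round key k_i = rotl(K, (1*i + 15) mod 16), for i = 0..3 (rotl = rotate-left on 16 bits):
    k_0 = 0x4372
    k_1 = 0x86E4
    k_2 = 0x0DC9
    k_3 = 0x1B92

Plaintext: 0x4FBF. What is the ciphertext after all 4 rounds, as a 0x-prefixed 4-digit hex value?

s_0 = plaintext = 0x4FBF
s_1 = Round(s_0, k_0) = 0x3522
s_2 = Round(s_1, k_1) = 0xDA29
s_3 = Round(s_2, k_2) = 0x42D2
s_4 = Round(s_3, k_3) = 0x8FF2

0x8FF2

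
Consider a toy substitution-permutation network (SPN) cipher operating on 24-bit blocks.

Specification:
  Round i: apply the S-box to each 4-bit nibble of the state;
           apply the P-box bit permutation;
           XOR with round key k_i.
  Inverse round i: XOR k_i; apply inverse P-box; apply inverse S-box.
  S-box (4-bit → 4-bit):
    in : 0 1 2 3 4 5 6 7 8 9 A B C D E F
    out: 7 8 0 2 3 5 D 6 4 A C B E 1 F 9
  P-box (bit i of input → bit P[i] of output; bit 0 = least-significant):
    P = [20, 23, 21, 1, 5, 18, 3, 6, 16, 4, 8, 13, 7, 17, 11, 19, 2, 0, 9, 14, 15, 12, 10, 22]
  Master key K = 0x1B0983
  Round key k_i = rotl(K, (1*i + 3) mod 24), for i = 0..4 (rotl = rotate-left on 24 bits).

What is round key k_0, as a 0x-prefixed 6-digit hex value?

K = 0x1B0983
k_0 = rotl(K, (1*0+3) mod 24) = rotl(K, 3) = 0xD84C18

0xD84C18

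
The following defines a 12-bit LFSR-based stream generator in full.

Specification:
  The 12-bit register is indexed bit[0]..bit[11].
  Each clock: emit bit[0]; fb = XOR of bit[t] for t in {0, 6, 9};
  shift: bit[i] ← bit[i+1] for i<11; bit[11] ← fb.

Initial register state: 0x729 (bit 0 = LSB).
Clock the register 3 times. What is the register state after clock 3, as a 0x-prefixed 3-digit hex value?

reg_0 = 0x729
clock 1: out=1, reg = 0x394
clock 2: out=0, reg = 0x9CA
clock 3: out=0, reg = 0xCE5

0xCE5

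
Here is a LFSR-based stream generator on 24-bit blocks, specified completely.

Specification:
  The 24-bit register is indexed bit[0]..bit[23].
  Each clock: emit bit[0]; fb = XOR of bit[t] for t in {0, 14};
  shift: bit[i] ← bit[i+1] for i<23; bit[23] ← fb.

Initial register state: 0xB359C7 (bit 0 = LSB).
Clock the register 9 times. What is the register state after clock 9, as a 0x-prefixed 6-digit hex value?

0x8559AC

reg_0 = 0xB359C7
clock 1: out=1, reg = 0x59ACE3
clock 2: out=1, reg = 0xACD671
clock 3: out=1, reg = 0x566B38
clock 4: out=0, reg = 0xAB359C
clock 5: out=0, reg = 0x559ACE
clock 6: out=0, reg = 0x2ACD67
clock 7: out=1, reg = 0x1566B3
clock 8: out=1, reg = 0x0AB359
clock 9: out=1, reg = 0x8559AC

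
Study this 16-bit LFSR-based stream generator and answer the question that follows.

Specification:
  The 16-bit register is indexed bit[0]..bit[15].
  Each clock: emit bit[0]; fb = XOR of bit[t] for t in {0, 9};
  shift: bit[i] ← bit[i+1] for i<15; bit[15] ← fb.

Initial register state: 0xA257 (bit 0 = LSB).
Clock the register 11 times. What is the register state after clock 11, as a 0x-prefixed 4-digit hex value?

0x20D4

reg_0 = 0xA257
clock 1: out=1, reg = 0x512B
clock 2: out=1, reg = 0xA895
clock 3: out=1, reg = 0xD44A
clock 4: out=0, reg = 0x6A25
clock 5: out=1, reg = 0x3512
clock 6: out=0, reg = 0x1A89
clock 7: out=1, reg = 0x0D44
clock 8: out=0, reg = 0x06A2
clock 9: out=0, reg = 0x8351
clock 10: out=1, reg = 0x41A8
clock 11: out=0, reg = 0x20D4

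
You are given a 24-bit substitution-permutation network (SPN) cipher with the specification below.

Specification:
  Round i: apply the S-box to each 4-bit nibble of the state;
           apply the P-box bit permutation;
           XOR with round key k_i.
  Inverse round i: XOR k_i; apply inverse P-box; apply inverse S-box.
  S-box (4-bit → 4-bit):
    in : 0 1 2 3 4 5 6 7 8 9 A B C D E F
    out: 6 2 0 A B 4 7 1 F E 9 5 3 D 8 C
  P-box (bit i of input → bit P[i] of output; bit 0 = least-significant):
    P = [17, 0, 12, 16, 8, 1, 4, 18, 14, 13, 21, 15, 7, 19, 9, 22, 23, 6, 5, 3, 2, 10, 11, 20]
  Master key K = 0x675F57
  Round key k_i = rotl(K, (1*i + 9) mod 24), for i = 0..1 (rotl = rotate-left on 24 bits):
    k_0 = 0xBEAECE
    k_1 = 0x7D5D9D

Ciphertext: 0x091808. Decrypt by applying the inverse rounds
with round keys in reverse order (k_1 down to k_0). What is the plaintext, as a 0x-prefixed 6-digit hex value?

0x4A3581

s_0 = ciphertext = 0x091808
s_1 = InvRound(s_0, k_1) = 0x42ABD1
s_2 = InvRound(s_1, k_0) = 0x4A3581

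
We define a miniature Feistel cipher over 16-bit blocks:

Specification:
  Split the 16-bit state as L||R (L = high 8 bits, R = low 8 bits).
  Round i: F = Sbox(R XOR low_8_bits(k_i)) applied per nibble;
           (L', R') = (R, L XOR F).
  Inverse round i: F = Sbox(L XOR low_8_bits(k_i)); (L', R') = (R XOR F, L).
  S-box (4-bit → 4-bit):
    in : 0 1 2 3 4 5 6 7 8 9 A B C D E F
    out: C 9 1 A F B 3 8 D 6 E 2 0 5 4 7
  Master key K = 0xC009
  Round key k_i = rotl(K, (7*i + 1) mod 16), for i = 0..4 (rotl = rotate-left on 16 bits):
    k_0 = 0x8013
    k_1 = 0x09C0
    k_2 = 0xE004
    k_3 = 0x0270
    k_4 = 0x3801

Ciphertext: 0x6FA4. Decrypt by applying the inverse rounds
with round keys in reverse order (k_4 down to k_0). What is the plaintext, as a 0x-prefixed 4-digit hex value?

0x8DDE

s_0 = ciphertext = 0x6FA4
s_1 = InvRound(s_0, k_4) = 0x906F
s_2 = InvRound(s_1, k_3) = 0x2390
s_3 = InvRound(s_2, k_2) = 0x8823
s_4 = InvRound(s_3, k_1) = 0xDE88
s_5 = InvRound(s_4, k_0) = 0x8DDE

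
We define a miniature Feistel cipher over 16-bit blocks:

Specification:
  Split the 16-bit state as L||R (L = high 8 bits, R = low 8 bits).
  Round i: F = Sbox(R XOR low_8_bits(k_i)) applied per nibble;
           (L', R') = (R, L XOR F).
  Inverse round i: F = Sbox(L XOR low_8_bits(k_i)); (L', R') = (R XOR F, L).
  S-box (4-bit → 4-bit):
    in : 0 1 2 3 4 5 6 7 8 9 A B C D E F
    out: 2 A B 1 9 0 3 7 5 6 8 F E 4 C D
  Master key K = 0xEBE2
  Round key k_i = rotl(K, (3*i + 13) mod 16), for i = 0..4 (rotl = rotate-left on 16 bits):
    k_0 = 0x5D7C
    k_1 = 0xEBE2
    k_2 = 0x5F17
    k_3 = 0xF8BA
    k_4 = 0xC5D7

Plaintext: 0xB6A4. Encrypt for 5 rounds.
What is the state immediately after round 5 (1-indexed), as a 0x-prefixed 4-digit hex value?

0xC3FC

s_0 = plaintext = 0xB6A4
s_1 = Round(s_0, k_0) = 0xA4F3
s_2 = Round(s_1, k_1) = 0xF30E
s_3 = Round(s_2, k_2) = 0x0E55
s_4 = Round(s_3, k_3) = 0x55C3
s_5 = Round(s_4, k_4) = 0xC3FC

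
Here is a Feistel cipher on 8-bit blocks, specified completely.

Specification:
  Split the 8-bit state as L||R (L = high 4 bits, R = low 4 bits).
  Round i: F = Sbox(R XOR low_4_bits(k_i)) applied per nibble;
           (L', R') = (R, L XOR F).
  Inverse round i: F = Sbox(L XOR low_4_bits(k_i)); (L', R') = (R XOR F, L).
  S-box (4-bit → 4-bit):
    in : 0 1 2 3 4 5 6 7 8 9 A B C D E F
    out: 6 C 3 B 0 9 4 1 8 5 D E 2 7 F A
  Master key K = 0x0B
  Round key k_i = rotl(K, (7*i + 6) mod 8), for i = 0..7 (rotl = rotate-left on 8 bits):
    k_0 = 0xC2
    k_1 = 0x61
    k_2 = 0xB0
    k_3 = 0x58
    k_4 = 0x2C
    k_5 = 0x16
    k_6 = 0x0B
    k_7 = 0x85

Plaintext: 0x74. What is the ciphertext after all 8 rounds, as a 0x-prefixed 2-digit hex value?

s_0 = plaintext = 0x74
s_1 = Round(s_0, k_0) = 0x43
s_2 = Round(s_1, k_1) = 0x37
s_3 = Round(s_2, k_2) = 0x72
s_4 = Round(s_3, k_3) = 0x2A
s_5 = Round(s_4, k_4) = 0xA6
s_6 = Round(s_5, k_5) = 0x6C
s_7 = Round(s_6, k_6) = 0xC7
s_8 = Round(s_7, k_7) = 0x7F

0x7F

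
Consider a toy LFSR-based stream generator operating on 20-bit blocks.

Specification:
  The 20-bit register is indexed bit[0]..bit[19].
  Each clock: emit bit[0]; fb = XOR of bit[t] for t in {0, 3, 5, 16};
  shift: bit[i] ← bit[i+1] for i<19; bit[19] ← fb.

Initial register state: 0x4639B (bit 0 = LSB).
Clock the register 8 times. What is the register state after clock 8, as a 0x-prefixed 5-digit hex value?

reg_0 = 0x4639B
clock 1: out=1, reg = 0x231CD
clock 2: out=1, reg = 0x118E6
clock 3: out=0, reg = 0x08C73
clock 4: out=1, reg = 0x04639
clock 5: out=1, reg = 0x8231C
clock 6: out=0, reg = 0xC118E
clock 7: out=0, reg = 0xE08C7
clock 8: out=1, reg = 0xF0463

0xF0463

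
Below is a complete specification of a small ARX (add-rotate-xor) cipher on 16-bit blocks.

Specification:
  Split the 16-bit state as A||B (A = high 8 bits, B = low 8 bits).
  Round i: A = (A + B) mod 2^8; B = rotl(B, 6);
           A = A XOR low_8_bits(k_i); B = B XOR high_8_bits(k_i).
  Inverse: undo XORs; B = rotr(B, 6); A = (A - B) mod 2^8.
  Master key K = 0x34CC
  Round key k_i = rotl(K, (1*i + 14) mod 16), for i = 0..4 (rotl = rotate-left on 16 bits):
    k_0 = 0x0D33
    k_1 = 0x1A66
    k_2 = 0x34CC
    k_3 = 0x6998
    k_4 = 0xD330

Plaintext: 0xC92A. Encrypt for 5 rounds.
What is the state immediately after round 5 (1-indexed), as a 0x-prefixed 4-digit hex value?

s_0 = plaintext = 0xC92A
s_1 = Round(s_0, k_0) = 0xC087
s_2 = Round(s_1, k_1) = 0x21FB
s_3 = Round(s_2, k_2) = 0xD0CA
s_4 = Round(s_3, k_3) = 0x02DB
s_5 = Round(s_4, k_4) = 0xED25

0xED25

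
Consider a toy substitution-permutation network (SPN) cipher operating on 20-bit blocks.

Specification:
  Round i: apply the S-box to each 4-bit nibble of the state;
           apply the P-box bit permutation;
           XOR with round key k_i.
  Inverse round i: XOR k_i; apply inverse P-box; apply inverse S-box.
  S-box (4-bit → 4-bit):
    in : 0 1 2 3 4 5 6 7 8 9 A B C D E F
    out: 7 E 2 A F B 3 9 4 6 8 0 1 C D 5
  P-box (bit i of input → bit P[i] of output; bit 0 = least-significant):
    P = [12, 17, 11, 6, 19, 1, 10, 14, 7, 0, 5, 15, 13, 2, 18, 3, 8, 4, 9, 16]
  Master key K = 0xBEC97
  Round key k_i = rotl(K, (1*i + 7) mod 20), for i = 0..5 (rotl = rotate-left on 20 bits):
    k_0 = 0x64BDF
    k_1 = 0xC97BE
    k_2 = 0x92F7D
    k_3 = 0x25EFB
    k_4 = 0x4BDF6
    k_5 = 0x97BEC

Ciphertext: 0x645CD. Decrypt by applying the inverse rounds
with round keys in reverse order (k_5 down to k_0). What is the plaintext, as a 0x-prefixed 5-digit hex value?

s_0 = ciphertext = 0x645CD
s_1 = InvRound(s_0, k_5) = 0xDF9F0
s_2 = InvRound(s_1, k_4) = 0xA2B4B
s_3 = InvRound(s_2, k_3) = 0x6CFEC
s_4 = InvRound(s_3, k_2) = 0x3F572
s_5 = InvRound(s_4, k_1) = 0xD4C73
s_6 = InvRound(s_5, k_0) = 0xE3FF2

0xE3FF2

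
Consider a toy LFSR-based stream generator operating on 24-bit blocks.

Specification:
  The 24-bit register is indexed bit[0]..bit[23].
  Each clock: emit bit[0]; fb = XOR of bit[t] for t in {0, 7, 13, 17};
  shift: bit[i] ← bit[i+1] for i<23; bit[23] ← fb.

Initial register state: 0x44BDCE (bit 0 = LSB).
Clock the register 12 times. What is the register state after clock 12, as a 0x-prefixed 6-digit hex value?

0xFB244B

reg_0 = 0x44BDCE
clock 1: out=0, reg = 0x225EE7
clock 2: out=1, reg = 0x912F73
clock 3: out=1, reg = 0x4897B9
clock 4: out=1, reg = 0x244BDC
clock 5: out=0, reg = 0x9225EE
clock 6: out=0, reg = 0xC912F7
clock 7: out=1, reg = 0x64897B
clock 8: out=1, reg = 0xB244BD
clock 9: out=1, reg = 0xD9225E
clock 10: out=0, reg = 0xEC912F
clock 11: out=1, reg = 0xF64897
clock 12: out=1, reg = 0xFB244B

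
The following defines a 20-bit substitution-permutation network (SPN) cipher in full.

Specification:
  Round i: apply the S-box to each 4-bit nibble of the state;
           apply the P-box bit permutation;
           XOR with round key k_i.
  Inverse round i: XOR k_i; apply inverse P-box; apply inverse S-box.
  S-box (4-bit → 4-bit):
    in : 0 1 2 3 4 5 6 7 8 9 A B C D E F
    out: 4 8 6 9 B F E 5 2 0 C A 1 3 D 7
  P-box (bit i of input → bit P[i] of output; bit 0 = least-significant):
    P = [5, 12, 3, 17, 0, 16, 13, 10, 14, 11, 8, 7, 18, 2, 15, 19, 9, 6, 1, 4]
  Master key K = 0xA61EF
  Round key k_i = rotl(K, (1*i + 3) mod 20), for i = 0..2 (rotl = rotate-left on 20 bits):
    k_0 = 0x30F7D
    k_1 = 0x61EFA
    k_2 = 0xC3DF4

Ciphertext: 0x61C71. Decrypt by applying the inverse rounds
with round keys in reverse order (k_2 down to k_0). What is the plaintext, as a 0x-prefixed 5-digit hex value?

0x72D53

s_0 = ciphertext = 0x61C71
s_1 = InvRound(s_0, k_2) = 0x9BA71
s_2 = InvRound(s_1, k_1) = 0x0E15A
s_3 = InvRound(s_2, k_0) = 0x72D53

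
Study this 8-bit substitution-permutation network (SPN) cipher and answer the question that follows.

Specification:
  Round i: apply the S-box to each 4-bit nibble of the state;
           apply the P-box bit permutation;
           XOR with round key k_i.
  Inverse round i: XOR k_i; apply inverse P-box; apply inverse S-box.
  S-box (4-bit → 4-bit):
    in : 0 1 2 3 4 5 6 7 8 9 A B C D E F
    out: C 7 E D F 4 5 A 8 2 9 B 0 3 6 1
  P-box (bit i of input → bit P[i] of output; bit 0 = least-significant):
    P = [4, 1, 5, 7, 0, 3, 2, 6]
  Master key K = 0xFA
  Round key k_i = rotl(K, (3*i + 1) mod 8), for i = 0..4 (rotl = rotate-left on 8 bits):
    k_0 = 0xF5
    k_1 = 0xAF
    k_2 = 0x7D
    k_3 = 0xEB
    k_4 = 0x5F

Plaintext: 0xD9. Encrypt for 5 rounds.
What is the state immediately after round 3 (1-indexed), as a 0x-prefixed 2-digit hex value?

s_0 = plaintext = 0xD9
s_1 = Round(s_0, k_0) = 0xFE
s_2 = Round(s_1, k_1) = 0x8C
s_3 = Round(s_2, k_2) = 0x3D
s_4 = Round(s_3, k_3) = 0xBC
s_5 = Round(s_4, k_4) = 0x16

0x3D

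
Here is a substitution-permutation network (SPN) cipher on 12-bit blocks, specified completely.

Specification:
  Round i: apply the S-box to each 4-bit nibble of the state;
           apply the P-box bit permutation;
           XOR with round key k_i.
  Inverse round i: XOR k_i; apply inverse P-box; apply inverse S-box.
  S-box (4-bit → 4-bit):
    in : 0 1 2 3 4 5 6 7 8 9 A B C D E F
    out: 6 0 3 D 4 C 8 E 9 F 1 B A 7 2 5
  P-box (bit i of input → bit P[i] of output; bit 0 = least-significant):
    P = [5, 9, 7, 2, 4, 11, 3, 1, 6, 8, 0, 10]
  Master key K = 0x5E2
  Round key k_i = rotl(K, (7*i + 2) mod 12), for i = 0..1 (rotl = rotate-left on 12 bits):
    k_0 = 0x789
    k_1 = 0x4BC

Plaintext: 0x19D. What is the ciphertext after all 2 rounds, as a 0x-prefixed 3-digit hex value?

s_0 = plaintext = 0x19D
s_1 = Round(s_0, k_0) = 0xD33
s_2 = Round(s_1, k_1) = 0x543

0x543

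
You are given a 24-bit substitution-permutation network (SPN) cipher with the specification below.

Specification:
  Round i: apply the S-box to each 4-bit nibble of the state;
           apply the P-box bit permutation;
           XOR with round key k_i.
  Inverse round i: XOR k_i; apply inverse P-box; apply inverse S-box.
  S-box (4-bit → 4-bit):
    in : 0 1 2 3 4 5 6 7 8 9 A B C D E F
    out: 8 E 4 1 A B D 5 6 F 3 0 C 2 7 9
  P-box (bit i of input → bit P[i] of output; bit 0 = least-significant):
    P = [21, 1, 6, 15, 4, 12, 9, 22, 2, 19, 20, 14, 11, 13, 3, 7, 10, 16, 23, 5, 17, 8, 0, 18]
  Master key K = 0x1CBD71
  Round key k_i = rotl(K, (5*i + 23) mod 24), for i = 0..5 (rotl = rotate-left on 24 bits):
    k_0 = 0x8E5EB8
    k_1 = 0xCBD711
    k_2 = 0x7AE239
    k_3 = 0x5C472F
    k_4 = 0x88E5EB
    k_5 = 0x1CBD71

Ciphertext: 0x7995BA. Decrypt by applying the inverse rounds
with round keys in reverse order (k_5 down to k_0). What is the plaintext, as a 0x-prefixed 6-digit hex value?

s_0 = ciphertext = 0x7995BA
s_1 = InvRound(s_0, k_5) = 0xCD9B0E
s_2 = InvRound(s_1, k_4) = 0xC55F12
s_3 = InvRound(s_2, k_3) = 0x217EAB
s_4 = InvRound(s_3, k_2) = 0x3AF854
s_5 = InvRound(s_4, k_1) = 0x8EA7C7
s_6 = InvRound(s_5, k_0) = 0x80EFA1

0x80EFA1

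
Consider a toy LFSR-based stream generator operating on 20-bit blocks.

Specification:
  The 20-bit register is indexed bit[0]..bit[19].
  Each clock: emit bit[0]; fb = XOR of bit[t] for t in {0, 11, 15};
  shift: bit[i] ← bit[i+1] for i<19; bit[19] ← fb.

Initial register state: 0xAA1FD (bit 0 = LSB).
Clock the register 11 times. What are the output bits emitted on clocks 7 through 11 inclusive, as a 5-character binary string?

11100

reg_0 = 0xAA1FD
clock 1: out=1, reg = 0x550FE
clock 2: out=0, reg = 0x2A87F
clock 3: out=1, reg = 0x9543F
clock 4: out=1, reg = 0xCAA1F
clock 5: out=1, reg = 0xE550F
clock 6: out=1, reg = 0xF2A87
clock 7: out=1, reg = 0x79543
clock 8: out=1, reg = 0x3CAA1
clock 9: out=1, reg = 0x9E550
clock 10: out=0, reg = 0xCF2A8
clock 11: out=0, reg = 0xE7954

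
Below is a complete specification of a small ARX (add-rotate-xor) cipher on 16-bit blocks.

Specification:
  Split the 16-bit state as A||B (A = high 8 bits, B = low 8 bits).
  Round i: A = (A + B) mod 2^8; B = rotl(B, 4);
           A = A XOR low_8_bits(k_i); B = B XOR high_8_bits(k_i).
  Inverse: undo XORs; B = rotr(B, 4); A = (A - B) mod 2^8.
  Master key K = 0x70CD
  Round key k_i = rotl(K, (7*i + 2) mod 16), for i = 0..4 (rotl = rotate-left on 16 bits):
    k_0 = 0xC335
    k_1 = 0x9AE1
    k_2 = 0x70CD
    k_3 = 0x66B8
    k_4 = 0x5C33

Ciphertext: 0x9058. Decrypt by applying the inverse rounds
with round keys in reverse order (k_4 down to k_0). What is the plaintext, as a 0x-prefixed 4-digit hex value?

s_0 = ciphertext = 0x9058
s_1 = InvRound(s_0, k_4) = 0x6340
s_2 = InvRound(s_1, k_3) = 0x7962
s_3 = InvRound(s_2, k_2) = 0x9321
s_4 = InvRound(s_3, k_1) = 0xB7BB
s_5 = InvRound(s_4, k_0) = 0xFB87

0xFB87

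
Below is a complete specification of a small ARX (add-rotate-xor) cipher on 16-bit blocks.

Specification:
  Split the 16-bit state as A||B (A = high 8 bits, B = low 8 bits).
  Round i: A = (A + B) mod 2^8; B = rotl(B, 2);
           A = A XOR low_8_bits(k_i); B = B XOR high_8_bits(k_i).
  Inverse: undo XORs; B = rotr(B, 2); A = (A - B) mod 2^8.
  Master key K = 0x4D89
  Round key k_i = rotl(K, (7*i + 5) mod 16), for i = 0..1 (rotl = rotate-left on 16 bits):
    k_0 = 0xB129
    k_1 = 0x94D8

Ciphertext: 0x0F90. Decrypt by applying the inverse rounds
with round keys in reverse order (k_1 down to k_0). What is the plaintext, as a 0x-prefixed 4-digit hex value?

s_0 = ciphertext = 0x0F90
s_1 = InvRound(s_0, k_1) = 0xD601
s_2 = InvRound(s_1, k_0) = 0xD32C

0xD32C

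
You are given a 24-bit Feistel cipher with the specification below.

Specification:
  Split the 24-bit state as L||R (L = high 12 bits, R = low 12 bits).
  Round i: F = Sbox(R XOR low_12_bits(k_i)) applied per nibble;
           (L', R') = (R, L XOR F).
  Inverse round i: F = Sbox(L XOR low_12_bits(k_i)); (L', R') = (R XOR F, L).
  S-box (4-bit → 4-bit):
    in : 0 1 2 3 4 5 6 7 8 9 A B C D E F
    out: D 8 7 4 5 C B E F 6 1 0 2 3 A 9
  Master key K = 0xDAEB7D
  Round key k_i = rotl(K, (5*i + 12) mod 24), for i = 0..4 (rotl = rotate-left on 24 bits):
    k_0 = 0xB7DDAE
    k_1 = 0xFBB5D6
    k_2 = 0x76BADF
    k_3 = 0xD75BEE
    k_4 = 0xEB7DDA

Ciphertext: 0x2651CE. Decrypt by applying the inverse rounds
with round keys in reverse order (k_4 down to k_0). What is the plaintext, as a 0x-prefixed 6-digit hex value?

s_0 = ciphertext = 0x2651CE
s_1 = InvRound(s_0, k_4) = 0x8C7265
s_2 = InvRound(s_1, k_3) = 0x6138C7
s_3 = InvRound(s_2, k_2) = 0xAE5613
s_4 = InvRound(s_3, k_1) = 0xF57AE5
s_5 = InvRound(s_4, k_0) = 0xD73F57

0xD73F57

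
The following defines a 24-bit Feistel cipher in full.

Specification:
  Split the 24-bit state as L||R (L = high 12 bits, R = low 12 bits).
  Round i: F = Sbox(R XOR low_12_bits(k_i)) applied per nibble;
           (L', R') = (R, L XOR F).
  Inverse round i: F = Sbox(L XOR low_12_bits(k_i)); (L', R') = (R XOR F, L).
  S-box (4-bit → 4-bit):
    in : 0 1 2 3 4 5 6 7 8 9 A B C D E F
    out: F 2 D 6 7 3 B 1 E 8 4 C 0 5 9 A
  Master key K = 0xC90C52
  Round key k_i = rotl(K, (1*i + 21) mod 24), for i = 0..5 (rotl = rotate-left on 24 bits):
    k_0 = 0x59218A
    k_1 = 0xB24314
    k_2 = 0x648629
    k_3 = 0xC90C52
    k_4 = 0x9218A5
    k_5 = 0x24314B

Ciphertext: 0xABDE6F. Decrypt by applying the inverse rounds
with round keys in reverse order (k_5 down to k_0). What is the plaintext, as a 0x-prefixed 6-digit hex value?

s_0 = ciphertext = 0xABDE6F
s_1 = InvRound(s_0, k_5) = 0x2C4ABD
s_2 = InvRound(s_1, k_4) = 0xE0F2C4
s_3 = InvRound(s_2, k_3) = 0xFF1E0F
s_4 = InvRound(s_3, k_2) = 0x651FF1
s_5 = InvRound(s_4, k_1) = 0xC82651
s_6 = InvRound(s_5, k_0) = 0x3AFC82

0x3AFC82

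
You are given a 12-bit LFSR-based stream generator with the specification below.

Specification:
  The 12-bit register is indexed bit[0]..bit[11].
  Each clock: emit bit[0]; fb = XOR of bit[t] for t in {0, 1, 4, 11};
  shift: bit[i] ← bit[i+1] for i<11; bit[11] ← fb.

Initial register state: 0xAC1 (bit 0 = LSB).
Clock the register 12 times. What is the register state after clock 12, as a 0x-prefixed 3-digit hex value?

0x904

reg_0 = 0xAC1
clock 1: out=1, reg = 0x560
clock 2: out=0, reg = 0x2B0
clock 3: out=0, reg = 0x958
clock 4: out=0, reg = 0x4AC
clock 5: out=0, reg = 0x256
clock 6: out=0, reg = 0x12B
clock 7: out=1, reg = 0x095
clock 8: out=1, reg = 0x04A
clock 9: out=0, reg = 0x825
clock 10: out=1, reg = 0x412
clock 11: out=0, reg = 0x209
clock 12: out=1, reg = 0x904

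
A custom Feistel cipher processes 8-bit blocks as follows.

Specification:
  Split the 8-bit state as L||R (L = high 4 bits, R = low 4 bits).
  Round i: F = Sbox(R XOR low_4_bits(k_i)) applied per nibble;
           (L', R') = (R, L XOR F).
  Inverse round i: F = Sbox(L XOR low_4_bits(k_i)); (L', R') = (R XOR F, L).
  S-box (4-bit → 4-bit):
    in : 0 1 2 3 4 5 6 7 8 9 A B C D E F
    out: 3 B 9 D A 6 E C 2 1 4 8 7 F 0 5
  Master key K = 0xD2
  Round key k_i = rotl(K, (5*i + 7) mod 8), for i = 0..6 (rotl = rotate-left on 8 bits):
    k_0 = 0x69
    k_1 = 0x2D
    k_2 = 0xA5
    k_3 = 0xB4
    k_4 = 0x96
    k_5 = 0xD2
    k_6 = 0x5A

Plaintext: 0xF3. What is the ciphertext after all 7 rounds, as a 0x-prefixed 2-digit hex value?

0x9E

s_0 = plaintext = 0xF3
s_1 = Round(s_0, k_0) = 0x3B
s_2 = Round(s_1, k_1) = 0xBD
s_3 = Round(s_2, k_2) = 0xD9
s_4 = Round(s_3, k_3) = 0x92
s_5 = Round(s_4, k_4) = 0x23
s_6 = Round(s_5, k_5) = 0x39
s_7 = Round(s_6, k_6) = 0x9E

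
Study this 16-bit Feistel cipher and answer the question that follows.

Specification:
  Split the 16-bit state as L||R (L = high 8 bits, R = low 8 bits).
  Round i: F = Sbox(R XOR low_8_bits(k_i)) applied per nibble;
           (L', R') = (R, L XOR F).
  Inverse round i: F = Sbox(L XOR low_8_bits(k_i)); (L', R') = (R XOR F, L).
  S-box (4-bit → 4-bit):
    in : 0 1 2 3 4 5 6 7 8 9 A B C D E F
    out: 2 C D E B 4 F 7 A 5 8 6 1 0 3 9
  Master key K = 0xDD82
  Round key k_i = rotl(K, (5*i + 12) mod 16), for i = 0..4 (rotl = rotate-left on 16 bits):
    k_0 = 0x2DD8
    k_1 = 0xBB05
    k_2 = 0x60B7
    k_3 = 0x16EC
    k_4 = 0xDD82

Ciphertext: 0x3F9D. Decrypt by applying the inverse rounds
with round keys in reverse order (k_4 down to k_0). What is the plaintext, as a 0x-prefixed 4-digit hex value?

s_0 = ciphertext = 0x3F9D
s_1 = InvRound(s_0, k_4) = 0xFD3F
s_2 = InvRound(s_1, k_3) = 0xF3FD
s_3 = InvRound(s_2, k_2) = 0x46F3
s_4 = InvRound(s_3, k_1) = 0x4D46
s_5 = InvRound(s_4, k_0) = 0x124D

0x124D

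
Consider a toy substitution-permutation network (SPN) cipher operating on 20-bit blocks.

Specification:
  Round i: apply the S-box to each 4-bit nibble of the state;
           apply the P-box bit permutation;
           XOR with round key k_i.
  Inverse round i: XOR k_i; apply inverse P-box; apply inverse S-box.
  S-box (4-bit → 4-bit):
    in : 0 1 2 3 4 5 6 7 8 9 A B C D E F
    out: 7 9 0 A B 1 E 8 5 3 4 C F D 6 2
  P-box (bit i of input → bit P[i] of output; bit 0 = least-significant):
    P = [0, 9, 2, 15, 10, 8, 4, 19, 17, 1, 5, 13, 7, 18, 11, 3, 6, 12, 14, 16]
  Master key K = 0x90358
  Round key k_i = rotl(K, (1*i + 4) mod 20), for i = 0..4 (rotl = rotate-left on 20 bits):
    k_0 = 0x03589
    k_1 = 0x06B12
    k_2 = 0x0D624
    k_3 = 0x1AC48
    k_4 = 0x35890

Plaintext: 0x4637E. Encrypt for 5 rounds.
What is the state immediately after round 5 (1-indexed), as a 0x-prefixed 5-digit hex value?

0x64D88

s_0 = plaintext = 0x4637E
s_1 = Round(s_0, k_0) = 0xD0FC7
s_2 = Round(s_1, k_1) = 0xDA6C0
s_3 = Round(s_2, k_2) = 0x9B953
s_4 = Round(s_3, k_3) = 0x33202
s_5 = Round(s_4, k_4) = 0x64D88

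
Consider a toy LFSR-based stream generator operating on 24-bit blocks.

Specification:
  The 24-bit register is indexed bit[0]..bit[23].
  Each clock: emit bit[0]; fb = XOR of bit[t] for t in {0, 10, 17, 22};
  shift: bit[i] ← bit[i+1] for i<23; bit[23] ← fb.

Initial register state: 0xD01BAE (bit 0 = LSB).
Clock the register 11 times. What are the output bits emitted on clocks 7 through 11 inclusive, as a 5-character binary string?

01110

reg_0 = 0xD01BAE
clock 1: out=0, reg = 0xE80DD7
clock 2: out=1, reg = 0xF406EB
clock 3: out=1, reg = 0xFA0375
clock 4: out=1, reg = 0xFD01BA
clock 5: out=0, reg = 0xFE80DD
clock 6: out=1, reg = 0xFF406E
clock 7: out=0, reg = 0x7FA037
clock 8: out=1, reg = 0xBFD01B
clock 9: out=1, reg = 0x5FE80D
clock 10: out=1, reg = 0xAFF406
clock 11: out=0, reg = 0x57FA03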